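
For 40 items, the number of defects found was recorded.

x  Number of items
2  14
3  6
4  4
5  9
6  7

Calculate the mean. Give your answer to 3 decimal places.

3.725

Values: 2, 3, 4, 5, 6
Σfx = 14×2 + 6×3 + 4×4 + 9×5 + 7×6 = 149
n = Σf = 40
Mean = 149 / 40 = 3.7250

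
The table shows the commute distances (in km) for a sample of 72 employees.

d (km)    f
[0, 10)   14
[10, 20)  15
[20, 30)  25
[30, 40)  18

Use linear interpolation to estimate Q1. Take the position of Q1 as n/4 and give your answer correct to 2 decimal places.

12.67

Cumulative frequencies: 14, 29, 54, 72
n = 72; position = n/4 = 18.
This falls in the class [10, 20): L = 10, F = 14, f = 15, h = 10.
Lower quartile ≈ 10 + ((18 − 14) / 15) × 10 = 12.6667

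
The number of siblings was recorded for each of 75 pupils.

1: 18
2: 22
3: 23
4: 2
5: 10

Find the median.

2

Cumulative frequencies: 18, 40, 63, 65, 75
n = 75, so the median is the value in position (n+1)/2 = 38.
Position 38 falls at value 2.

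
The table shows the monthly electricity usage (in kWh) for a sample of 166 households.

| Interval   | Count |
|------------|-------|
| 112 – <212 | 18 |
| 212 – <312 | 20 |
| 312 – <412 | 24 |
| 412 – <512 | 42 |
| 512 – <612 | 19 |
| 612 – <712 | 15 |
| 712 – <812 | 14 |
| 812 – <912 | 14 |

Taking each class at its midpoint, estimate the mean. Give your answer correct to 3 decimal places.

Midpoints: 162, 262, 362, 462, 562, 662, 762, 862
Σfm = 18×162 + 20×262 + 24×362 + 42×462 + 19×562 + 15×662 + 14×762 + 14×862 = 79592
n = Σf = 166
Mean = 79592 / 166 = 479.4699

479.470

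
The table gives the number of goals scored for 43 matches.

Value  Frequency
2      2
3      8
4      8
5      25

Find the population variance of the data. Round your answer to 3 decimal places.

Values: 2, 3, 4, 5
n = 43, Σfx = 185, mean = 4.3023
Σfx² = 833
Σf(x − x̄)² = Σfx² − (Σfx)²/n = 833 − 185²/43 = 37.0698
Population variance = 37.0698 / 43 = 0.8621

0.862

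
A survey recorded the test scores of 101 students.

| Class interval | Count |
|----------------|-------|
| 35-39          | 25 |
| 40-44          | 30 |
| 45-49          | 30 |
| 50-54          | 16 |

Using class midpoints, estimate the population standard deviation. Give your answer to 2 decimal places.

Midpoints: 37, 42, 47, 52
n = 101, Σfm = 4427, mean = 43.8317
Σfm² = 196679
Σf(m − x̄)² = Σfm² − (Σfm)²/n = 196679 − 4427²/101 = 2636.1386
Population variance = 2636.1386 / 101 = 26.1004
Standard deviation = √26.1004 = 5.1089

5.11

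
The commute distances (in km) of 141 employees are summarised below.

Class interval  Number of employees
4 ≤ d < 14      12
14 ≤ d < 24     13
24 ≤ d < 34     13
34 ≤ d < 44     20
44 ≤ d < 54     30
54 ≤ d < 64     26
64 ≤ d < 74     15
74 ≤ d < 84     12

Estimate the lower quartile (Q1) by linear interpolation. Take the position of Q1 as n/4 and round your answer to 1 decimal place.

31.9

Cumulative frequencies: 12, 25, 38, 58, 88, 114, 129, 141
n = 141; position = n/4 = 35.25.
This falls in the class 24 ≤ d < 34: L = 24, F = 25, f = 13, h = 10.
Lower quartile ≈ 24 + ((35.25 − 25) / 13) × 10 = 31.8846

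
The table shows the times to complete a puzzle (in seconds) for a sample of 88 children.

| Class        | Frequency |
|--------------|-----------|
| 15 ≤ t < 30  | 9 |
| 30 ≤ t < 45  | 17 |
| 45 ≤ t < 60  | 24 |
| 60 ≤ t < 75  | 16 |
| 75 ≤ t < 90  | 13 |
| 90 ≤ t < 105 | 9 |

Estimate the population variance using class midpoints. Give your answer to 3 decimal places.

482.890

Midpoints: 22.5, 37.5, 52.5, 67.5, 82.5, 97.5
n = 88, Σfm = 5130, mean = 58.2955
Σfm² = 341550
Σf(m − x̄)² = Σfm² − (Σfm)²/n = 341550 − 5130²/88 = 42494.3182
Population variance = 42494.3182 / 88 = 482.8900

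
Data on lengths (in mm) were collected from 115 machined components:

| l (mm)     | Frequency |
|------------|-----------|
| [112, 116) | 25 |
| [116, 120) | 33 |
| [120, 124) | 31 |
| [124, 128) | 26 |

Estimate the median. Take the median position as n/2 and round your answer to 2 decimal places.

119.94

Cumulative frequencies: 25, 58, 89, 115
n = 115; position = n/2 = 57.5.
This falls in the class [116, 120): L = 116, F = 25, f = 33, h = 4.
Median ≈ 116 + ((57.5 − 25) / 33) × 4 = 119.9394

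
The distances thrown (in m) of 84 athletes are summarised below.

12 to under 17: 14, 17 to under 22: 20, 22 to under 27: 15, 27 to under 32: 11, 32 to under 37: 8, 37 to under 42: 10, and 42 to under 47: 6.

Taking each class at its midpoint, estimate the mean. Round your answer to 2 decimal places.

Midpoints: 14.5, 19.5, 24.5, 29.5, 34.5, 39.5, 44.5
Σfm = 14×14.5 + 20×19.5 + 15×24.5 + 11×29.5 + 8×34.5 + 10×39.5 + 6×44.5 = 2223
n = Σf = 84
Mean = 2223 / 84 = 26.4643

26.46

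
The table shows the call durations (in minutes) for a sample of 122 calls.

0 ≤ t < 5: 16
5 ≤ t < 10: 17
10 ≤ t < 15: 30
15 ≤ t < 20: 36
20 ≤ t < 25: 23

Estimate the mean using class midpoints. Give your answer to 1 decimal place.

13.9

Midpoints: 2.5, 7.5, 12.5, 17.5, 22.5
Σfm = 16×2.5 + 17×7.5 + 30×12.5 + 36×17.5 + 23×22.5 = 1690
n = Σf = 122
Mean = 1690 / 122 = 13.8525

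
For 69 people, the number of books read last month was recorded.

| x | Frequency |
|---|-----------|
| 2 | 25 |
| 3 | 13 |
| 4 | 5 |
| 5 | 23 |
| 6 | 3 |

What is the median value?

3

Cumulative frequencies: 25, 38, 43, 66, 69
n = 69, so the median is the value in position (n+1)/2 = 35.
Position 35 falls at value 3.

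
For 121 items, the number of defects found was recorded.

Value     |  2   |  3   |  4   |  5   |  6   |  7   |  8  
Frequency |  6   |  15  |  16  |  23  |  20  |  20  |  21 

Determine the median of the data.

6

Cumulative frequencies: 6, 21, 37, 60, 80, 100, 121
n = 121, so the median is the value in position (n+1)/2 = 61.
Position 61 falls at value 6.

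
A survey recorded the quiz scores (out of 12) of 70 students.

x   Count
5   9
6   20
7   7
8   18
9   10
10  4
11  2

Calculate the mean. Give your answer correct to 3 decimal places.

Values: 5, 6, 7, 8, 9, 10, 11
Σfx = 9×5 + 20×6 + 7×7 + 18×8 + 10×9 + 4×10 + 2×11 = 510
n = Σf = 70
Mean = 510 / 70 = 7.2857

7.286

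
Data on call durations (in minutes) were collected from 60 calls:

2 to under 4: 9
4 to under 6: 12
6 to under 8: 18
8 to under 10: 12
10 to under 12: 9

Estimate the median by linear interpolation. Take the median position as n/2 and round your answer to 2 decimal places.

Cumulative frequencies: 9, 21, 39, 51, 60
n = 60; position = n/2 = 30.
This falls in the class 6 to under 8: L = 6, F = 21, f = 18, h = 2.
Median ≈ 6 + ((30 − 21) / 18) × 2 = 7.0000

7.00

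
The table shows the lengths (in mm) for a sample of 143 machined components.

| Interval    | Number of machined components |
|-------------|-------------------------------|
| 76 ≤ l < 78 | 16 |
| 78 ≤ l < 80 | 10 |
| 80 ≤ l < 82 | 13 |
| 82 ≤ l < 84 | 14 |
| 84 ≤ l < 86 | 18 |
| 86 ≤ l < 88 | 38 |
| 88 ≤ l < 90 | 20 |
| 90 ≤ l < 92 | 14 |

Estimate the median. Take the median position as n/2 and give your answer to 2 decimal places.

86.03

Cumulative frequencies: 16, 26, 39, 53, 71, 109, 129, 143
n = 143; position = n/2 = 71.5.
This falls in the class 86 ≤ l < 88: L = 86, F = 71, f = 38, h = 2.
Median ≈ 86 + ((71.5 − 71) / 38) × 2 = 86.0263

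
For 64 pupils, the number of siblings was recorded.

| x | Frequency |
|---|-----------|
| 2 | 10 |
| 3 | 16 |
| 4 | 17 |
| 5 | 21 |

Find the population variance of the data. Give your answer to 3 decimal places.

Values: 2, 3, 4, 5
n = 64, Σfx = 241, mean = 3.7656
Σfx² = 981
Σf(x − x̄)² = Σfx² − (Σfx)²/n = 981 − 241²/64 = 73.4844
Population variance = 73.4844 / 64 = 1.1482

1.148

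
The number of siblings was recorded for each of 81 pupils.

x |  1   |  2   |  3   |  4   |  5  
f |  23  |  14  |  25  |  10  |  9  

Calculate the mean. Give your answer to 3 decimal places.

2.605

Values: 1, 2, 3, 4, 5
Σfx = 23×1 + 14×2 + 25×3 + 10×4 + 9×5 = 211
n = Σf = 81
Mean = 211 / 81 = 2.6049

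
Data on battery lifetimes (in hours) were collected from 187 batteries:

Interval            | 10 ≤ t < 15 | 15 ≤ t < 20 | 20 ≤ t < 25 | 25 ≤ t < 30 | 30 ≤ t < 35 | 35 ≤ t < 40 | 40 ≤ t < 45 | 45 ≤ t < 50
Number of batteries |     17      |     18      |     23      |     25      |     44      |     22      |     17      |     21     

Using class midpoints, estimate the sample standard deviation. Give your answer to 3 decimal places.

10.374

Midpoints: 12.5, 17.5, 22.5, 27.5, 32.5, 37.5, 42.5, 47.5
n = 187, Σfm = 5707.5, mean = 30.5214
Σfm² = 194218.75
Σf(m − x̄)² = Σfm² − (Σfm)²/n = 194218.75 − 5707.5²/187 = 20017.9144
Sample variance = 20017.9144 / 186 = 107.6232
Standard deviation = √107.6232 = 10.3742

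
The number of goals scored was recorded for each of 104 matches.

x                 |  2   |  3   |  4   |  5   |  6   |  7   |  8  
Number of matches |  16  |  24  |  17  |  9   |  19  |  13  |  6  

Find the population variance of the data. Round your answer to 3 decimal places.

Values: 2, 3, 4, 5, 6, 7, 8
n = 104, Σfx = 470, mean = 4.5192
Σfx² = 2482
Σf(x − x̄)² = Σfx² − (Σfx)²/n = 2482 − 470²/104 = 357.9615
Population variance = 357.9615 / 104 = 3.4419

3.442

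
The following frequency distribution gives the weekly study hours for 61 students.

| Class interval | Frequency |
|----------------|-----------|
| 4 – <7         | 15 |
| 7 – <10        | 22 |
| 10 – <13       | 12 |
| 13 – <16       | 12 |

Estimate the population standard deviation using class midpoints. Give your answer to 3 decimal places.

Midpoints: 5.5, 8.5, 11.5, 14.5
n = 61, Σfm = 581.5, mean = 9.5328
Σfm² = 6153.25
Σf(m − x̄)² = Σfm² − (Σfm)²/n = 6153.25 − 581.5²/61 = 609.9344
Population variance = 609.9344 / 61 = 9.9989
Standard deviation = √9.9989 = 3.1621

3.162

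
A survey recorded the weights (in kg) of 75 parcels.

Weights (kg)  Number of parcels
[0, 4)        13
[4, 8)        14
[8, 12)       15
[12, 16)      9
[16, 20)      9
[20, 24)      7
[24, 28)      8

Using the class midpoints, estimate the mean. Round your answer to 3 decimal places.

12.133

Midpoints: 2, 6, 10, 14, 18, 22, 26
Σfm = 13×2 + 14×6 + 15×10 + 9×14 + 9×18 + 7×22 + 8×26 = 910
n = Σf = 75
Mean = 910 / 75 = 12.1333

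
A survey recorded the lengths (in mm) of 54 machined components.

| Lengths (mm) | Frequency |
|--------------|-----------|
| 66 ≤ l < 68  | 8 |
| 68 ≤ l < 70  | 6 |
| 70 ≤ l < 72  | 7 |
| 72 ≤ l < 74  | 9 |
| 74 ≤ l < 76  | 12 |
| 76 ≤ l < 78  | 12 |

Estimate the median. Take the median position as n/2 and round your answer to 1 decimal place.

Cumulative frequencies: 8, 14, 21, 30, 42, 54
n = 54; position = n/2 = 27.
This falls in the class 72 ≤ l < 74: L = 72, F = 21, f = 9, h = 2.
Median ≈ 72 + ((27 − 21) / 9) × 2 = 73.3333

73.3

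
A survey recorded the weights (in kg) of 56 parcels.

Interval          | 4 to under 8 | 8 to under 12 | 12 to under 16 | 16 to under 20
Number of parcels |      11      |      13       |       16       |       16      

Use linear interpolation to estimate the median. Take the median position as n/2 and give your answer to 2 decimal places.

13.00

Cumulative frequencies: 11, 24, 40, 56
n = 56; position = n/2 = 28.
This falls in the class 12 to under 16: L = 12, F = 24, f = 16, h = 4.
Median ≈ 12 + ((28 − 24) / 16) × 4 = 13.0000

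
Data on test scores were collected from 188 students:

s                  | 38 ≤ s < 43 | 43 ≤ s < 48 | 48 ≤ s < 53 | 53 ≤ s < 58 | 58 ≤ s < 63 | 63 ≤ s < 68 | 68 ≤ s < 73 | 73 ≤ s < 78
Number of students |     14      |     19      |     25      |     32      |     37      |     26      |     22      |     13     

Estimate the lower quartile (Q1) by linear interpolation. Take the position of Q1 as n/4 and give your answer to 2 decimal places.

50.80

Cumulative frequencies: 14, 33, 58, 90, 127, 153, 175, 188
n = 188; position = n/4 = 47.
This falls in the class 48 ≤ s < 53: L = 48, F = 33, f = 25, h = 5.
Lower quartile ≈ 48 + ((47 − 33) / 25) × 5 = 50.8000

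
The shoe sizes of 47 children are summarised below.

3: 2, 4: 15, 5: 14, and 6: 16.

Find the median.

Cumulative frequencies: 2, 17, 31, 47
n = 47, so the median is the value in position (n+1)/2 = 24.
Position 24 falls at value 5.

5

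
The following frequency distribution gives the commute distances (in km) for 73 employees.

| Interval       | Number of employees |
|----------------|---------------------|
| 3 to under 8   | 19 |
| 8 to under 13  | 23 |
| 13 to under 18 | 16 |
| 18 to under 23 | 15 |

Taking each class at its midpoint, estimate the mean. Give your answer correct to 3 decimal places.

12.349

Midpoints: 5.5, 10.5, 15.5, 20.5
Σfm = 19×5.5 + 23×10.5 + 16×15.5 + 15×20.5 = 901.5
n = Σf = 73
Mean = 901.5 / 73 = 12.3493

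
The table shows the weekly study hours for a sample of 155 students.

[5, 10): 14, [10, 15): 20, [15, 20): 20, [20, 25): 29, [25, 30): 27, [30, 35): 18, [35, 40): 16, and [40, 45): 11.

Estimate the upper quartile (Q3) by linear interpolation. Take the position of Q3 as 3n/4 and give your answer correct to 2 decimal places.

31.74

Cumulative frequencies: 14, 34, 54, 83, 110, 128, 144, 155
n = 155; position = 3n/4 = 116.25.
This falls in the class [30, 35): L = 30, F = 110, f = 18, h = 5.
Upper quartile ≈ 30 + ((116.25 − 110) / 18) × 5 = 31.7361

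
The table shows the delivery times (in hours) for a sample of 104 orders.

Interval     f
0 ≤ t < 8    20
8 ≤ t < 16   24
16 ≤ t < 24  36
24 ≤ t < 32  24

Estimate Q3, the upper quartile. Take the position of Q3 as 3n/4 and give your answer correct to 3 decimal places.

23.556

Cumulative frequencies: 20, 44, 80, 104
n = 104; position = 3n/4 = 78.
This falls in the class 16 ≤ t < 24: L = 16, F = 44, f = 36, h = 8.
Upper quartile ≈ 16 + ((78 − 44) / 36) × 8 = 23.5556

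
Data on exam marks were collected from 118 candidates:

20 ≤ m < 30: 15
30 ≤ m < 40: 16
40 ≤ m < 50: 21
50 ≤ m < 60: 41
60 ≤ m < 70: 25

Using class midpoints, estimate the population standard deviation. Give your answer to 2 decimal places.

Midpoints: 25, 35, 45, 55, 65
n = 118, Σfm = 5760, mean = 48.8136
Σfm² = 301150
Σf(m − x̄)² = Σfm² − (Σfm)²/n = 301150 − 5760²/118 = 19983.8983
Population variance = 19983.8983 / 118 = 169.3551
Standard deviation = √169.3551 = 13.0136

13.01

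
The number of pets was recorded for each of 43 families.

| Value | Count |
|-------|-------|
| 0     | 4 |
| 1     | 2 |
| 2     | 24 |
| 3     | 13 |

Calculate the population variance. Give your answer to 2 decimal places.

Values: 0, 1, 2, 3
n = 43, Σfx = 89, mean = 2.0698
Σfx² = 215
Σf(x − x̄)² = Σfx² − (Σfx)²/n = 215 − 89²/43 = 30.7907
Population variance = 30.7907 / 43 = 0.7161

0.72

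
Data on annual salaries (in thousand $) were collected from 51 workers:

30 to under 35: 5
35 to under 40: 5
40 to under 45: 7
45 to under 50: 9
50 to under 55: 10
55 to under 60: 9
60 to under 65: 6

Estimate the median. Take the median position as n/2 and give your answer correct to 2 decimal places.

49.72

Cumulative frequencies: 5, 10, 17, 26, 36, 45, 51
n = 51; position = n/2 = 25.5.
This falls in the class 45 to under 50: L = 45, F = 17, f = 9, h = 5.
Median ≈ 45 + ((25.5 − 17) / 9) × 5 = 49.7222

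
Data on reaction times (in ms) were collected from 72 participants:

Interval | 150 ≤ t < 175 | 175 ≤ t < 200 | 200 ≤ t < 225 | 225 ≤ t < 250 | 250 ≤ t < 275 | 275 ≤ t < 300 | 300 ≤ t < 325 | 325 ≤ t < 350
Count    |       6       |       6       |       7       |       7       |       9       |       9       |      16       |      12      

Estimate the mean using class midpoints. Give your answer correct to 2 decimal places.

Midpoints: 162.5, 187.5, 212.5, 237.5, 262.5, 287.5, 312.5, 337.5
Σfm = 6×162.5 + 6×187.5 + 7×212.5 + 7×237.5 + 9×262.5 + 9×287.5 + 16×312.5 + 12×337.5 = 19250
n = Σf = 72
Mean = 19250 / 72 = 267.3611

267.36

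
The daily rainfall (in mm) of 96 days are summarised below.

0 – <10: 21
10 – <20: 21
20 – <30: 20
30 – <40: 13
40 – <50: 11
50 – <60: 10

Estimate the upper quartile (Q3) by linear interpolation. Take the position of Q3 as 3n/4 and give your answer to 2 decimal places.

Cumulative frequencies: 21, 42, 62, 75, 86, 96
n = 96; position = 3n/4 = 72.
This falls in the class 30 – <40: L = 30, F = 62, f = 13, h = 10.
Upper quartile ≈ 30 + ((72 − 62) / 13) × 10 = 37.6923

37.69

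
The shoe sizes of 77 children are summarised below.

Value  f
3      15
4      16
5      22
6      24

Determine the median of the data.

5

Cumulative frequencies: 15, 31, 53, 77
n = 77, so the median is the value in position (n+1)/2 = 39.
Position 39 falls at value 5.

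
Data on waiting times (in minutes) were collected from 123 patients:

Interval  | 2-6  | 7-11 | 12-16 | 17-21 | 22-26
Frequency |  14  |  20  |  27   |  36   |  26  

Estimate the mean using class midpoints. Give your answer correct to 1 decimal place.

15.6

Midpoints: 4, 9, 14, 19, 24
Σfm = 14×4 + 20×9 + 27×14 + 36×19 + 26×24 = 1922
n = Σf = 123
Mean = 1922 / 123 = 15.6260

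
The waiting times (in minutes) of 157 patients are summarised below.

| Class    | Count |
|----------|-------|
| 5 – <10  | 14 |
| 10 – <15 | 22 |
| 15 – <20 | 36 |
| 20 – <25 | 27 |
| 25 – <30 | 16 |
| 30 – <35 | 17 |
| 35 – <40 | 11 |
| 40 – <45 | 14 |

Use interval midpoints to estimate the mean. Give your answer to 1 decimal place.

23.0

Midpoints: 7.5, 12.5, 17.5, 22.5, 27.5, 32.5, 37.5, 42.5
Σfm = 14×7.5 + 22×12.5 + 36×17.5 + 27×22.5 + 16×27.5 + 17×32.5 + 11×37.5 + 14×42.5 = 3617.5
n = Σf = 157
Mean = 3617.5 / 157 = 23.0414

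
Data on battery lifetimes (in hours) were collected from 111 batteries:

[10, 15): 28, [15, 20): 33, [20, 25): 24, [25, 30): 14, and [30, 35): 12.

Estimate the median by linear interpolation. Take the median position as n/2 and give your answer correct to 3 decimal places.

19.167

Cumulative frequencies: 28, 61, 85, 99, 111
n = 111; position = n/2 = 55.5.
This falls in the class [15, 20): L = 15, F = 28, f = 33, h = 5.
Median ≈ 15 + ((55.5 − 28) / 33) × 5 = 19.1667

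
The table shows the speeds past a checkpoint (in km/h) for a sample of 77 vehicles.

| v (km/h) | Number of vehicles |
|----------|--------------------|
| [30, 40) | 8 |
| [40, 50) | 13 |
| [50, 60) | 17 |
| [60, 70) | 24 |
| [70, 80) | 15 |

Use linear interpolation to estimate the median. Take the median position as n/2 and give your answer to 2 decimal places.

60.21

Cumulative frequencies: 8, 21, 38, 62, 77
n = 77; position = n/2 = 38.5.
This falls in the class [60, 70): L = 60, F = 38, f = 24, h = 10.
Median ≈ 60 + ((38.5 − 38) / 24) × 10 = 60.2083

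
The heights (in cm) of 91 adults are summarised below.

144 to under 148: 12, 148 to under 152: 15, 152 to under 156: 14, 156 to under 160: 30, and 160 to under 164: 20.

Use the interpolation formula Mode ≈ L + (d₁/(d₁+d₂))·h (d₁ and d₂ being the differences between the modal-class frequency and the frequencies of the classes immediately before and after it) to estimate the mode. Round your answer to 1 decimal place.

158.5

Modal class: 156 to under 160 (highest frequency 30).
d₁ = 30 − 14 = 16, d₂ = 30 − 20 = 10
Mode ≈ 156 + (16/(16+10)) × 4 = 156 + 2.4615 = 158.4615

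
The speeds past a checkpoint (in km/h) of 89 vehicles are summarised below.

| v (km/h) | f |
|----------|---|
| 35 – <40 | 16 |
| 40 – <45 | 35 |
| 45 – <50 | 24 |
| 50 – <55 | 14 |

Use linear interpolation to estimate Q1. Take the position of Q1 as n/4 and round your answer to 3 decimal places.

40.893

Cumulative frequencies: 16, 51, 75, 89
n = 89; position = n/4 = 22.25.
This falls in the class 40 – <45: L = 40, F = 16, f = 35, h = 5.
Lower quartile ≈ 40 + ((22.25 − 16) / 35) × 5 = 40.8929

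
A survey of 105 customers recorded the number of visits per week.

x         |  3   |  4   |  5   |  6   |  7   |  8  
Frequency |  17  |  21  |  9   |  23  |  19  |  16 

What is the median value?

6

Cumulative frequencies: 17, 38, 47, 70, 89, 105
n = 105, so the median is the value in position (n+1)/2 = 53.
Position 53 falls at value 6.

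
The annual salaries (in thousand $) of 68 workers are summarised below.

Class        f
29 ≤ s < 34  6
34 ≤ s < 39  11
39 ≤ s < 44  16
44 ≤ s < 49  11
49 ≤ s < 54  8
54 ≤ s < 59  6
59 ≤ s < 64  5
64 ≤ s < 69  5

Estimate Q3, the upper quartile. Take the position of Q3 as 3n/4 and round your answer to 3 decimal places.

53.375

Cumulative frequencies: 6, 17, 33, 44, 52, 58, 63, 68
n = 68; position = 3n/4 = 51.
This falls in the class 49 ≤ s < 54: L = 49, F = 44, f = 8, h = 5.
Upper quartile ≈ 49 + ((51 − 44) / 8) × 5 = 53.3750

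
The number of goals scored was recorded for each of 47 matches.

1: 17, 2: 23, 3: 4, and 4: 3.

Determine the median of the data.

Cumulative frequencies: 17, 40, 44, 47
n = 47, so the median is the value in position (n+1)/2 = 24.
Position 24 falls at value 2.

2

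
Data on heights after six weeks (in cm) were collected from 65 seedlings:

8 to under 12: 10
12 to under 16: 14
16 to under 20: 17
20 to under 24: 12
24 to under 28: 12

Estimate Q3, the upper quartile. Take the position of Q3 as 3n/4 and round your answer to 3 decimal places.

22.583

Cumulative frequencies: 10, 24, 41, 53, 65
n = 65; position = 3n/4 = 48.75.
This falls in the class 20 to under 24: L = 20, F = 41, f = 12, h = 4.
Upper quartile ≈ 20 + ((48.75 − 41) / 12) × 4 = 22.5833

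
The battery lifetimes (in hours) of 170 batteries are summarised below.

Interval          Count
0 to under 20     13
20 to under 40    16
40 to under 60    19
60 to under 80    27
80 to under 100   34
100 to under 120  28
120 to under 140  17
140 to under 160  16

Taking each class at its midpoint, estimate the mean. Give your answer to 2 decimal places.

Midpoints: 10, 30, 50, 70, 90, 110, 130, 150
Σfm = 13×10 + 16×30 + 19×50 + 27×70 + 34×90 + 28×110 + 17×130 + 16×150 = 14200
n = Σf = 170
Mean = 14200 / 170 = 83.5294

83.53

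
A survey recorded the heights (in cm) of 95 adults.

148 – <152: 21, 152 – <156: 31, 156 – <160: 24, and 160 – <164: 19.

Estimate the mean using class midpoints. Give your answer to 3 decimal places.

Midpoints: 150, 154, 158, 162
Σfm = 21×150 + 31×154 + 24×158 + 19×162 = 14794
n = Σf = 95
Mean = 14794 / 95 = 155.7263

155.726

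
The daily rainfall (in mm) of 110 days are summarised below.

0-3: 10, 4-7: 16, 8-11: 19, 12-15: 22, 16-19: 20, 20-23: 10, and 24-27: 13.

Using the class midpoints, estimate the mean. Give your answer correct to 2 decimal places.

Midpoints: 1.5, 5.5, 9.5, 13.5, 17.5, 21.5, 25.5
Σfm = 10×1.5 + 16×5.5 + 19×9.5 + 22×13.5 + 20×17.5 + 10×21.5 + 13×25.5 = 1477
n = Σf = 110
Mean = 1477 / 110 = 13.4273

13.43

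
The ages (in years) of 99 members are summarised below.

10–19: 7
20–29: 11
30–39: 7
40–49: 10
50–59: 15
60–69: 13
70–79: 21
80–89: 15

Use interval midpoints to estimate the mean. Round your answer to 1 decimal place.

56.0

Midpoints: 14.5, 24.5, 34.5, 44.5, 54.5, 64.5, 74.5, 84.5
Σfm = 7×14.5 + 11×24.5 + 7×34.5 + 10×44.5 + 15×54.5 + 13×64.5 + 21×74.5 + 15×84.5 = 5545.5
n = Σf = 99
Mean = 5545.5 / 99 = 56.0152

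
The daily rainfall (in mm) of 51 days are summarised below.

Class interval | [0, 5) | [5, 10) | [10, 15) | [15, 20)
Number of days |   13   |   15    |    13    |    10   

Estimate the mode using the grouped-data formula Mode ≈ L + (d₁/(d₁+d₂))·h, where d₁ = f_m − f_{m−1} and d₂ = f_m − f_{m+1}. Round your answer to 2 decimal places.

Modal class: [5, 10) (highest frequency 15).
d₁ = 15 − 13 = 2, d₂ = 15 − 13 = 2
Mode ≈ 5 + (2/(2+2)) × 5 = 5 + 2.5000 = 7.5000

7.50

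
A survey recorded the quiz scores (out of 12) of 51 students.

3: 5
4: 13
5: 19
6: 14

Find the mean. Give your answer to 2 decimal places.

4.82

Values: 3, 4, 5, 6
Σfx = 5×3 + 13×4 + 19×5 + 14×6 = 246
n = Σf = 51
Mean = 246 / 51 = 4.8235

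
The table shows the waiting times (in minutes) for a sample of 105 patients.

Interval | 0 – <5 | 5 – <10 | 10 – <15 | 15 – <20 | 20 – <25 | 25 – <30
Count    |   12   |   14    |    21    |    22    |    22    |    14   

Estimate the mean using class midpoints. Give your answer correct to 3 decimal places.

Midpoints: 2.5, 7.5, 12.5, 17.5, 22.5, 27.5
Σfm = 12×2.5 + 14×7.5 + 21×12.5 + 22×17.5 + 22×22.5 + 14×27.5 = 1662.5
n = Σf = 105
Mean = 1662.5 / 105 = 15.8333

15.833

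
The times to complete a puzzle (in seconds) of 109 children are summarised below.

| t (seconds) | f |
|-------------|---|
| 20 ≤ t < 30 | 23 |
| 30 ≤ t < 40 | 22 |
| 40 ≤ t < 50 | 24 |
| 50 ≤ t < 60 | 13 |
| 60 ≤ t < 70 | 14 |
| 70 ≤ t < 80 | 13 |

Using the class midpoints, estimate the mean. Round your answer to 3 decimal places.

Midpoints: 25, 35, 45, 55, 65, 75
Σfm = 23×25 + 22×35 + 24×45 + 13×55 + 14×65 + 13×75 = 5025
n = Σf = 109
Mean = 5025 / 109 = 46.1009

46.101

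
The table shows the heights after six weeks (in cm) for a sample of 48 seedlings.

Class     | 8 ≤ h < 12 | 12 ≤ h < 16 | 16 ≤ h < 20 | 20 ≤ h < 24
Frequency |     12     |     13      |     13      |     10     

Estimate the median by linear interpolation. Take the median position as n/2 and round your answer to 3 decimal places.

Cumulative frequencies: 12, 25, 38, 48
n = 48; position = n/2 = 24.
This falls in the class 12 ≤ h < 16: L = 12, F = 12, f = 13, h = 4.
Median ≈ 12 + ((24 − 12) / 13) × 4 = 15.6923

15.692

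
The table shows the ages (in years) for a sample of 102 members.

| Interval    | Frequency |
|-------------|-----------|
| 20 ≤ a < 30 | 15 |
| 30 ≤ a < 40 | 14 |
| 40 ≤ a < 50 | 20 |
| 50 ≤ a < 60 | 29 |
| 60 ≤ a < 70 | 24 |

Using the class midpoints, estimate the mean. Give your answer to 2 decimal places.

Midpoints: 25, 35, 45, 55, 65
Σfm = 15×25 + 14×35 + 20×45 + 29×55 + 24×65 = 4920
n = Σf = 102
Mean = 4920 / 102 = 48.2353

48.24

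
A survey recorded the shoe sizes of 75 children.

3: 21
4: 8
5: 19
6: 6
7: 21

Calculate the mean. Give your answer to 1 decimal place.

Values: 3, 4, 5, 6, 7
Σfx = 21×3 + 8×4 + 19×5 + 6×6 + 21×7 = 373
n = Σf = 75
Mean = 373 / 75 = 4.9733

5.0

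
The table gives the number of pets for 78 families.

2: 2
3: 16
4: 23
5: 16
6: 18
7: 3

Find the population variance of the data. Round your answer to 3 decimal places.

1.506

Values: 2, 3, 4, 5, 6, 7
n = 78, Σfx = 353, mean = 4.5256
Σfx² = 1715
Σf(x − x̄)² = Σfx² − (Σfx)²/n = 1715 − 353²/78 = 117.4487
Population variance = 117.4487 / 78 = 1.5058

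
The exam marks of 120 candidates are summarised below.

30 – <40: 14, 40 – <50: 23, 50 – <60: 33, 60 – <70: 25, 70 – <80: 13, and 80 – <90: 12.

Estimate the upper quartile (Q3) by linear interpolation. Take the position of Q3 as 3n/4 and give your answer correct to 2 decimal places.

Cumulative frequencies: 14, 37, 70, 95, 108, 120
n = 120; position = 3n/4 = 90.
This falls in the class 60 – <70: L = 60, F = 70, f = 25, h = 10.
Upper quartile ≈ 60 + ((90 − 70) / 25) × 10 = 68.0000

68.00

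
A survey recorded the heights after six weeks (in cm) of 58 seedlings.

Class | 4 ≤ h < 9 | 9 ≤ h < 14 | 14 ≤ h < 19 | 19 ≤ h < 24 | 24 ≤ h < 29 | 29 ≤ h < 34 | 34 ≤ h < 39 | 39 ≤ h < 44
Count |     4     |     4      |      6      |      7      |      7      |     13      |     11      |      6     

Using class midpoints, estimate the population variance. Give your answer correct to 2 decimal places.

104.04

Midpoints: 6.5, 11.5, 16.5, 21.5, 26.5, 31.5, 36.5, 41.5
n = 58, Σfm = 1567, mean = 27.0172
Σfm² = 48370.5
Σf(m − x̄)² = Σfm² − (Σfm)²/n = 48370.5 − 1567²/58 = 6034.4828
Population variance = 6034.4828 / 58 = 104.0428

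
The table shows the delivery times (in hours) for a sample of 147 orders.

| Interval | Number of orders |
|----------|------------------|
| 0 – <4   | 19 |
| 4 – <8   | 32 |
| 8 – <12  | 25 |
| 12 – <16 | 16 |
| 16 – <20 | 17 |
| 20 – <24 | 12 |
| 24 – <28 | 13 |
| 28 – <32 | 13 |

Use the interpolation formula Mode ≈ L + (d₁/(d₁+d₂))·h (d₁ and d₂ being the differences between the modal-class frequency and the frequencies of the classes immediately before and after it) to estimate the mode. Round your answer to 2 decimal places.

Modal class: 4 – <8 (highest frequency 32).
d₁ = 32 − 19 = 13, d₂ = 32 − 25 = 7
Mode ≈ 4 + (13/(13+7)) × 4 = 4 + 2.6000 = 6.6000

6.60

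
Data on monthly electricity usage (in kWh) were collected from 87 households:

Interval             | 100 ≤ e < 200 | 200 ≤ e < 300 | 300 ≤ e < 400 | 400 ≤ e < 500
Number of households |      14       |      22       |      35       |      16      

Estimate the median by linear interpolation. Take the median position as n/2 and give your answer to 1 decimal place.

Cumulative frequencies: 14, 36, 71, 87
n = 87; position = n/2 = 43.5.
This falls in the class 300 ≤ e < 400: L = 300, F = 36, f = 35, h = 100.
Median ≈ 300 + ((43.5 − 36) / 35) × 100 = 321.4286

321.4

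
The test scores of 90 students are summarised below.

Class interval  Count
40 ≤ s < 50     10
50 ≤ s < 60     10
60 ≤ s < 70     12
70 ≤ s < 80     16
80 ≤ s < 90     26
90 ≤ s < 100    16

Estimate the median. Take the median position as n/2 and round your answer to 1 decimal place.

Cumulative frequencies: 10, 20, 32, 48, 74, 90
n = 90; position = n/2 = 45.
This falls in the class 70 ≤ s < 80: L = 70, F = 32, f = 16, h = 10.
Median ≈ 70 + ((45 − 32) / 16) × 10 = 78.1250

78.1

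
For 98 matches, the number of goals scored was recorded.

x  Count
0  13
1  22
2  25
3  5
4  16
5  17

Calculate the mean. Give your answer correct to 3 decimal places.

2.408

Values: 0, 1, 2, 3, 4, 5
Σfx = 13×0 + 22×1 + 25×2 + 5×3 + 16×4 + 17×5 = 236
n = Σf = 98
Mean = 236 / 98 = 2.4082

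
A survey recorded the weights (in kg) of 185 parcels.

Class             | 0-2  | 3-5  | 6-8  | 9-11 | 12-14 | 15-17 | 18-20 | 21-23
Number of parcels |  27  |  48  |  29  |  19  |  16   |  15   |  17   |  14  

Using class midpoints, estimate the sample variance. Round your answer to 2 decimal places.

Midpoints: 1, 4, 7, 10, 13, 16, 19, 22
n = 185, Σfm = 1691, mean = 9.1405
Σfm² = 23573
Σf(m − x̄)² = Σfm² − (Σfm)²/n = 23573 − 1691²/185 = 8116.3459
Sample variance = 8116.3459 / 184 = 44.1106

44.11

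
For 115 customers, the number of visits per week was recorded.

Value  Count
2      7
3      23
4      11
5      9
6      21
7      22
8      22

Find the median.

6

Cumulative frequencies: 7, 30, 41, 50, 71, 93, 115
n = 115, so the median is the value in position (n+1)/2 = 58.
Position 58 falls at value 6.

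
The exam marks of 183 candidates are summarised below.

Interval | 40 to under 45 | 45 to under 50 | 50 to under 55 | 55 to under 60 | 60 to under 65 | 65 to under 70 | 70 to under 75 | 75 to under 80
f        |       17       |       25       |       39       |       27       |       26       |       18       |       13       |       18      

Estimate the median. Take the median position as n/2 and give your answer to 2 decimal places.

Cumulative frequencies: 17, 42, 81, 108, 134, 152, 165, 183
n = 183; position = n/2 = 91.5.
This falls in the class 55 to under 60: L = 55, F = 81, f = 27, h = 5.
Median ≈ 55 + ((91.5 − 81) / 27) × 5 = 56.9444

56.94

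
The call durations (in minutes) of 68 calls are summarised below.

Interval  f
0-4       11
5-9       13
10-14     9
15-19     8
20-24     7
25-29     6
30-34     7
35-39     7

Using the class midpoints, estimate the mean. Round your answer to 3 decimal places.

Midpoints: 2, 7, 12, 17, 22, 27, 32, 37
Σfm = 11×2 + 13×7 + 9×12 + 8×17 + 7×22 + 6×27 + 7×32 + 7×37 = 1156
n = Σf = 68
Mean = 1156 / 68 = 17.0000

17.000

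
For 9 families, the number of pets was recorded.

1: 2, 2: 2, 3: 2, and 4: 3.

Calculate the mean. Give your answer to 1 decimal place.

2.7

Values: 1, 2, 3, 4
Σfx = 2×1 + 2×2 + 2×3 + 3×4 = 24
n = Σf = 9
Mean = 24 / 9 = 2.6667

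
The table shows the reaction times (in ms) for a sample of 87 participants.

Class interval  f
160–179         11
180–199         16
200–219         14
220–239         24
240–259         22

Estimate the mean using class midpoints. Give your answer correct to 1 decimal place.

Midpoints: 169.5, 189.5, 209.5, 229.5, 249.5
Σfm = 11×169.5 + 16×189.5 + 14×209.5 + 24×229.5 + 22×249.5 = 18826.5
n = Σf = 87
Mean = 18826.5 / 87 = 216.3966

216.4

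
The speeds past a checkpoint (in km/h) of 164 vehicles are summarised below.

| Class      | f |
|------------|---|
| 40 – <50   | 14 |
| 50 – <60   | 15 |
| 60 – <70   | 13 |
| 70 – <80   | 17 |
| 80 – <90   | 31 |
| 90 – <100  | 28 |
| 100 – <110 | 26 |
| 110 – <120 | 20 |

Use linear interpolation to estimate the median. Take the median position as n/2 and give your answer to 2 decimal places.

Cumulative frequencies: 14, 29, 42, 59, 90, 118, 144, 164
n = 164; position = n/2 = 82.
This falls in the class 80 – <90: L = 80, F = 59, f = 31, h = 10.
Median ≈ 80 + ((82 − 59) / 31) × 10 = 87.4194

87.42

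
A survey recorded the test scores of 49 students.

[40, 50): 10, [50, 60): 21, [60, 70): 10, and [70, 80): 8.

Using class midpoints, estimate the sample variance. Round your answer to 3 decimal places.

Midpoints: 45, 55, 65, 75
n = 49, Σfm = 2855, mean = 58.2653
Σfm² = 171025
Σf(m − x̄)² = Σfm² − (Σfm)²/n = 171025 − 2855²/49 = 4677.5510
Sample variance = 4677.5510 / 48 = 97.4490

97.449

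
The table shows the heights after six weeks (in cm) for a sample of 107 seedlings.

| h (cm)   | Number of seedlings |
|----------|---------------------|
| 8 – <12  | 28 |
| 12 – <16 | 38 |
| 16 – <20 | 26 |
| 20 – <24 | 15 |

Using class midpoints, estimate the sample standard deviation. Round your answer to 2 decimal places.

4.01

Midpoints: 10, 14, 18, 22
n = 107, Σfm = 1610, mean = 15.0467
Σfm² = 25932
Σf(m − x̄)² = Σfm² − (Σfm)²/n = 25932 − 1610²/107 = 1706.7664
Sample variance = 1706.7664 / 106 = 16.1016
Standard deviation = √16.1016 = 4.0127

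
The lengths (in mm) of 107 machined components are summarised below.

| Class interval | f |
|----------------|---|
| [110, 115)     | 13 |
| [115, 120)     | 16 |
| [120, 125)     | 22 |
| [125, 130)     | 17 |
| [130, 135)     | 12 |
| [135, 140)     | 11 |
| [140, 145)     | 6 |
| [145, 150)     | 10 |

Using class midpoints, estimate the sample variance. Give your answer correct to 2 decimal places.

Midpoints: 112.5, 117.5, 122.5, 127.5, 132.5, 137.5, 142.5, 147.5
n = 107, Σfm = 13637.5, mean = 127.4533
Σfm² = 1749968.75
Σf(m − x̄)² = Σfm² − (Σfm)²/n = 1749968.75 − 13637.5²/107 = 11824.7664
Sample variance = 11824.7664 / 106 = 111.5544

111.55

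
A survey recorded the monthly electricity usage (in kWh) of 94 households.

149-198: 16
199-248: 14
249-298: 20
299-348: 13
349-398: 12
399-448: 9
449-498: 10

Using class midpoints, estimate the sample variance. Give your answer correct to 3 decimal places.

Midpoints: 173.5, 223.5, 273.5, 323.5, 373.5, 423.5, 473.5
n = 94, Σfm = 28609, mean = 304.3511
Σfm² = 9567711.5
Σf(m − x̄)² = Σfm² − (Σfm)²/n = 9567711.5 − 28609²/94 = 860531.9149
Sample variance = 860531.9149 / 93 = 9253.0313

9253.031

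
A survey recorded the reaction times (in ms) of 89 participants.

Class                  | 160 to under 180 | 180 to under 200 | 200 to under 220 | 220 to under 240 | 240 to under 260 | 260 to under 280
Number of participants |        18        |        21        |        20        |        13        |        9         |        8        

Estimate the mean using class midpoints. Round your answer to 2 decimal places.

209.55

Midpoints: 170, 190, 210, 230, 250, 270
Σfm = 18×170 + 21×190 + 20×210 + 13×230 + 9×250 + 8×270 = 18650
n = Σf = 89
Mean = 18650 / 89 = 209.5506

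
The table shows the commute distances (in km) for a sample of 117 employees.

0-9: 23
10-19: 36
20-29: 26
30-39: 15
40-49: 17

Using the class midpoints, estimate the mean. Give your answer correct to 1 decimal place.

Midpoints: 4.5, 14.5, 24.5, 34.5, 44.5
Σfm = 23×4.5 + 36×14.5 + 26×24.5 + 15×34.5 + 17×44.5 = 2536.5
n = Σf = 117
Mean = 2536.5 / 117 = 21.6795

21.7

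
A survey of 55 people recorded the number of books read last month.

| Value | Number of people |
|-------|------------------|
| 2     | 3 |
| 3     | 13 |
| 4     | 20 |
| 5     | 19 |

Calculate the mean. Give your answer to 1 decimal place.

Values: 2, 3, 4, 5
Σfx = 3×2 + 13×3 + 20×4 + 19×5 = 220
n = Σf = 55
Mean = 220 / 55 = 4.0000

4.0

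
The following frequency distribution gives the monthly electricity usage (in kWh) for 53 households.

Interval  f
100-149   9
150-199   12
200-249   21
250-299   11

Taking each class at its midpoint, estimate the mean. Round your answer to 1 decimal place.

206.6

Midpoints: 124.5, 174.5, 224.5, 274.5
Σfm = 9×124.5 + 12×174.5 + 21×224.5 + 11×274.5 = 10948.5
n = Σf = 53
Mean = 10948.5 / 53 = 206.5755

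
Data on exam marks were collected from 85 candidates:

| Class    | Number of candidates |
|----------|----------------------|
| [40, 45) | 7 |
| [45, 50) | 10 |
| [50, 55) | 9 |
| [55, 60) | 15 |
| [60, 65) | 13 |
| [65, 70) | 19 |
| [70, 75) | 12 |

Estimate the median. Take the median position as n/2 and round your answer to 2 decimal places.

Cumulative frequencies: 7, 17, 26, 41, 54, 73, 85
n = 85; position = n/2 = 42.5.
This falls in the class [60, 65): L = 60, F = 41, f = 13, h = 5.
Median ≈ 60 + ((42.5 − 41) / 13) × 5 = 60.5769

60.58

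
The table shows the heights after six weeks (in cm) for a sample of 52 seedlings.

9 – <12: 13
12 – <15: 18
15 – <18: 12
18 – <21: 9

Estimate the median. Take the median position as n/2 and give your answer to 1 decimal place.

Cumulative frequencies: 13, 31, 43, 52
n = 52; position = n/2 = 26.
This falls in the class 12 – <15: L = 12, F = 13, f = 18, h = 3.
Median ≈ 12 + ((26 − 13) / 18) × 3 = 14.1667

14.2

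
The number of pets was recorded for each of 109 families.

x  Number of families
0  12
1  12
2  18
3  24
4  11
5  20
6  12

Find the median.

3

Cumulative frequencies: 12, 24, 42, 66, 77, 97, 109
n = 109, so the median is the value in position (n+1)/2 = 55.
Position 55 falls at value 3.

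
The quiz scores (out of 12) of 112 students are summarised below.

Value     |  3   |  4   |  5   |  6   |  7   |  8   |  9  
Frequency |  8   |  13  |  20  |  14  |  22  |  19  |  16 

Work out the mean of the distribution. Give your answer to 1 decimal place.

Values: 3, 4, 5, 6, 7, 8, 9
Σfx = 8×3 + 13×4 + 20×5 + 14×6 + 22×7 + 19×8 + 16×9 = 710
n = Σf = 112
Mean = 710 / 112 = 6.3393

6.3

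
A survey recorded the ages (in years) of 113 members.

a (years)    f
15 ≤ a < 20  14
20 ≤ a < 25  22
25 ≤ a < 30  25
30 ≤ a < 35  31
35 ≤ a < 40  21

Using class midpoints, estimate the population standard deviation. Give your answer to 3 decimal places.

Midpoints: 17.5, 22.5, 27.5, 32.5, 37.5
n = 113, Σfm = 3222.5, mean = 28.5177
Σfm² = 96606.25
Σf(m − x̄)² = Σfm² − (Σfm)²/n = 96606.25 − 3222.5²/113 = 4707.9646
Population variance = 4707.9646 / 113 = 41.6634
Standard deviation = √41.6634 = 6.4547

6.455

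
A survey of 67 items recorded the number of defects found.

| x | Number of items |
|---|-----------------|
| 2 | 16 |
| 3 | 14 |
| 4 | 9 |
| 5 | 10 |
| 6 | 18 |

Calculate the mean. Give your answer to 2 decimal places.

4.00

Values: 2, 3, 4, 5, 6
Σfx = 16×2 + 14×3 + 9×4 + 10×5 + 18×6 = 268
n = Σf = 67
Mean = 268 / 67 = 4.0000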